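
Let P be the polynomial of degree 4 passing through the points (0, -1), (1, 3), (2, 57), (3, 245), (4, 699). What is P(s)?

P(s) = 2s^4 + 2s^3 + 5s^2 - 5s - 1

Write P(s) = as^4 + bs^3 + cs^2 + ds + e. Substituting each data point gives a linear system:
  e = -1
  a + b + c + d + e = 3
  16a + 8b + 4c + 2d + e = 57
  81a + 27b + 9c + 3d + e = 245
  256a + 64b + 16c + 4d + e = 699
Solving the system yields a = 2, b = 2, c = 5, d = -5, e = -1.
So P(s) = 2s⁴ + 2s³ + 5s² - 5s - 1.
Check: P(2) = 57. ✓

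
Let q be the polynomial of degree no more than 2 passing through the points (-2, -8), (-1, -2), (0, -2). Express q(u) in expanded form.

Write q(u) = au^2 + bu + c. Substituting each data point gives a linear system:
  4a - 2b + c = -8
  a - b + c = -2
  c = -2
Solving the system yields a = -3, b = -3, c = -2.
So q(u) = -3u^2 - 3u - 2.
Check: q(-2) = -8. ✓

q(u) = -3u^2 - 3u - 2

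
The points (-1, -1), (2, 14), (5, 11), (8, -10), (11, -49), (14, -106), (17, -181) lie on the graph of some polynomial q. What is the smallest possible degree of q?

2

Forward differences of the values at n = -1, 2, 5, 8, 11, 14, 17:
  q  : -1  14  11  -10  -49  -106  -181
  Δ  : 15  -3  -21  -39  -57  -75
  Δ^2: -18  -18  -18  -18  -18
  Δ^3: 0  0  0  0
  Δ^4: 0  0  0
  Δ^5: 0  0
  Δ^6: 0
The second differences are constant (-18) and nonzero, while all higher differences vanish, so the minimal degree is 2.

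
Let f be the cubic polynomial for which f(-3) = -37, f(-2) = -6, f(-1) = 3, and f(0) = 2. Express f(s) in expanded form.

Using the Lagrange interpolation formula with nodes -3, -2, -1, 0:
  L_0(s) = (s + 2)(s + 1)s / -6
  L_1(s) = (s + 3)(s + 1)s / 2
  L_2(s) = (s + 3)(s + 2)s / -2
  L_3(s) = (s + 3)(s + 2)(s + 1) / 6
Then f(s) = -37·L_0(s) - 6·L_1(s) + 3·L_2(s) + 2·L_3(s).
Expanding and collecting terms gives f(s) = 2s^3 + s^2 - 2s + 2.
Check: f(-3) = -37. ✓

f(s) = 2s^3 + s^2 - 2s + 2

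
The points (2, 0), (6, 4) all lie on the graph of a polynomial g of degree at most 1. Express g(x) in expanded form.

Using the Lagrange interpolation formula with nodes 2, 6:
  L_0(x) = (x - 6) / -4
  L_1(x) = (x - 2) / 4
Then g(x) = 0·L_0(x) + 4·L_1(x).
Expanding and collecting terms gives g(x) = x - 2.
Check: g(6) = 4. ✓

g(x) = x - 2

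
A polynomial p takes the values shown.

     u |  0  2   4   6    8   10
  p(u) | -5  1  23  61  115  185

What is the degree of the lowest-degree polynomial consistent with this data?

Forward differences of the values at u = 0, 2, 4, 6, 8, 10:
  p  : -5  1  23  61  115  185
  Δ  : 6  22  38  54  70
  Δ^2: 16  16  16  16
  Δ^3: 0  0  0
  Δ^4: 0  0
  Δ^5: 0
The second differences are constant (16) and nonzero, while all higher differences vanish, so the minimal degree is 2.

2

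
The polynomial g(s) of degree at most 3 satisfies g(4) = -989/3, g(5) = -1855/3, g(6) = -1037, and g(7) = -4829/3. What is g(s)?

g(s) = -4s^3 - 5s^2 + (1/3)s + 5

Using the Lagrange interpolation formula with nodes 4, 5, 6, 7:
  L_0(s) = (s - 5)(s - 6)(s - 7) / -6
  L_1(s) = (s - 4)(s - 6)(s - 7) / 2
  L_2(s) = (s - 4)(s - 5)(s - 7) / -2
  L_3(s) = (s - 4)(s - 5)(s - 6) / 6
Then g(s) = -989/3·L_0(s) - 1855/3·L_1(s) - 1037·L_2(s) - 4829/3·L_3(s).
Expanding and collecting terms gives g(s) = -4s³ - 5s² + (1/3)s + 5.
Check: g(6) = -1037. ✓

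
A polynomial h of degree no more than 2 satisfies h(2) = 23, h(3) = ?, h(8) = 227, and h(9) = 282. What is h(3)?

42

The 3 known points determine the degree-2 polynomial uniquely.
Write h(x) = ax^2 + bx + c. Substituting each data point gives a linear system:
  4a + 2b + c = 23
  64a + 8b + c = 227
  81a + 9b + c = 282
Solving the system yields a = 3, b = 4, c = 3.
So h(x) = 3x² + 4x + 3.
Then h(3) = 42.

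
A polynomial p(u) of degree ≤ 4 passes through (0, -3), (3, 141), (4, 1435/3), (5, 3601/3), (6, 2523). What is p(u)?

Write p(u) = au^4 + bu^3 + cu^2 + du + e. Substituting each data point gives a linear system:
  e = -3
  81a + 27b + 9c + 3d + e = 141
  256a + 64b + 16c + 4d + e = 1435/3
  625a + 125b + 25c + 5d + e = 3601/3
  1296a + 216b + 36c + 6d + e = 2523
Solving the system yields a = 2, b = 0, c = -5/3, d = -1, e = -3.
So p(u) = 2u⁴ - (5/3)u² - u - 3.
Check: p(5) = 3601/3. ✓

p(u) = 2u^4 - (5/3)u^2 - u - 3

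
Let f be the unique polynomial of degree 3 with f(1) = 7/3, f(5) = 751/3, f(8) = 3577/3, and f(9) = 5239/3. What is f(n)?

f(n) = 3n^3 - 6n^2 + 5n + 1/3

Write f(n) = an^3 + bn^2 + cn + d. Substituting each data point gives a linear system:
  a + b + c + d = 7/3
  125a + 25b + 5c + d = 751/3
  512a + 64b + 8c + d = 3577/3
  729a + 81b + 9c + d = 5239/3
Solving the system yields a = 3, b = -6, c = 5, d = 1/3.
So f(n) = 3n^3 - 6n^2 + 5n + 1/3.
Check: f(1) = 7/3. ✓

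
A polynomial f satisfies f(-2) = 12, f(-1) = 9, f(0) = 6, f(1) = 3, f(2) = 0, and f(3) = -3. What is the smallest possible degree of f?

1

Forward differences of the values at x = -2, -1, 0, 1, 2, 3:
  f  : 12  9  6  3  0  -3
  Δ  : -3  -3  -3  -3  -3
  Δ^2: 0  0  0  0
  Δ^3: 0  0  0
  Δ^4: 0  0
  Δ^5: 0
The first differences are constant (-3) and nonzero, while all higher differences vanish, so the minimal degree is 1.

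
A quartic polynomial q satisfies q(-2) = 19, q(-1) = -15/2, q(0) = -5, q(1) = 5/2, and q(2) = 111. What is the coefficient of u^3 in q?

Write q(u) = au^4 + bu^3 + cu^2 + du + e. Substituting each data point gives a linear system:
  16a - 8b + 4c - 2d + e = 19
  a - b + c - d + e = -15/2
  e = -5
  a + b + c + d + e = 5/2
  16a + 8b + 4c + 2d + e = 111
Solving the system yields a = 5, b = 6, c = -5/2, d = -1, e = -5.
So q(u) = 5u^4 + 6u^3 - (5/2)u^2 - u - 5.
The coefficient of u^3 is 6.

6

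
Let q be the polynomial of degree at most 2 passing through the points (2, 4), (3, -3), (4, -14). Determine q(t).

Using the Lagrange interpolation formula with nodes 2, 3, 4:
  L_0(t) = (t - 3)(t - 4) / 2
  L_1(t) = (t - 2)(t - 4) / -1
  L_2(t) = (t - 2)(t - 3) / 2
Then q(t) = 4·L_0(t) - 3·L_1(t) - 14·L_2(t).
Expanding and collecting terms gives q(t) = -2t^2 + 3t + 6.
Check: q(4) = -14. ✓

q(t) = -2t^2 + 3t + 6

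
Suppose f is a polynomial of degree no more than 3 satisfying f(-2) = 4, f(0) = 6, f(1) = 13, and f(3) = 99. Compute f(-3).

-15

Write f(s) = as^3 + bs^2 + cs + d. Substituting each data point gives a linear system:
  -8a + 4b - 2c + d = 4
  d = 6
  a + b + c + d = 13
  27a + 9b + 3c + d = 99
Solving the system yields a = 2, b = 4, c = 1, d = 6.
So f(s) = 2s³ + 4s² + s + 6.
Then f(-3) = -15.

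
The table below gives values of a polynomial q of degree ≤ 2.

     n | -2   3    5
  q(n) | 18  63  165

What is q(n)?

Write q(n) = an^2 + bn + c. Substituting each data point gives a linear system:
  4a - 2b + c = 18
  9a + 3b + c = 63
  25a + 5b + c = 165
Solving the system yields a = 6, b = 3, c = 0.
So q(n) = 6n^2 + 3n.
Check: q(3) = 63. ✓

q(n) = 6n^2 + 3n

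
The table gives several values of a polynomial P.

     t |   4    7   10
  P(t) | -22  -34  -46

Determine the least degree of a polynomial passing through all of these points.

Forward differences of the values at t = 4, 7, 10:
  P  : -22  -34  -46
  Δ  : -12  -12
  Δ^2: 0
The first differences are constant (-12) and nonzero, while all higher differences vanish, so the minimal degree is 1.

1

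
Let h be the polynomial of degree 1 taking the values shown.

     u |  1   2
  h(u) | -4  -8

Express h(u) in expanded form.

h(u) = -4u

Using the Lagrange interpolation formula with nodes 1, 2:
  L_0(u) = (u - 2) / -1
  L_1(u) = (u - 1) / 1
Then h(u) = -4·L_0(u) - 8·L_1(u).
Expanding and collecting terms gives h(u) = -4u.
Check: h(2) = -8. ✓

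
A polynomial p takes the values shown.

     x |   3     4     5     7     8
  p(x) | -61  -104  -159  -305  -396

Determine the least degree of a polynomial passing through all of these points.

Divided differences on the nodes 3, 4, 5, 7, 8:
  order 0: -61  -104  -159  -305  -396
  order 1: -43  -55  -73  -91
  order 2: -6  -6  -6
  order 3: 0  0
  order 4: 0
The order-2 divided differences are all -6 (nonzero) and every higher order vanishes, so the data lies on a polynomial of degree exactly 2.

2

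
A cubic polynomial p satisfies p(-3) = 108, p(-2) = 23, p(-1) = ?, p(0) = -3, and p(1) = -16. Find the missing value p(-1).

-2

The 4 known points determine the degree-3 polynomial uniquely.
Write p(t) = at^3 + bt^2 + ct + d. Substituting each data point gives a linear system:
  -27a + 9b - 3c + d = 108
  -8a + 4b - 2c + d = 23
  d = -3
  a + b + c + d = -16
Solving the system yields a = -6, b = -6, c = -1, d = -3.
So p(t) = -6t^3 - 6t^2 - t - 3.
Then p(-1) = -2.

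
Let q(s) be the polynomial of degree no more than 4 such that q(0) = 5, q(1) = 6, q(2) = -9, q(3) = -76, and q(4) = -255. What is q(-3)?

-94

Forward differences of the values at s = 0, 1, 2, 3, 4:
  q  : 5  6  -9  -76  -255
  Δ  : 1  -15  -67  -179
  Δ^2: -16  -52  -112
  Δ^3: -36  -60
  Δ^4: -24
The fourth differences are constant, confirming degree 4.
Interpolating (Newton forward form) and evaluating at s = -3 gives q(-3) = -94.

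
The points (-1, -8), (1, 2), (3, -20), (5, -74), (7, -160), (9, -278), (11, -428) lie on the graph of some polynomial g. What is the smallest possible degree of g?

Forward differences of the values at t = -1, 1, 3, 5, 7, 9, 11:
  g  : -8  2  -20  -74  -160  -278  -428
  Δ  : 10  -22  -54  -86  -118  -150
  Δ^2: -32  -32  -32  -32  -32
  Δ^3: 0  0  0  0
  Δ^4: 0  0  0
  Δ^5: 0  0
  Δ^6: 0
The second differences are constant (-32) and nonzero, while all higher differences vanish, so the minimal degree is 2.

2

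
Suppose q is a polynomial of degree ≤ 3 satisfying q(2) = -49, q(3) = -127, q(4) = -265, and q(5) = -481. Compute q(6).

Using the Lagrange interpolation formula with nodes 2, 3, 4, 5:
  L_0(x) = (x - 3)(x - 4)(x - 5) / -6
  L_1(x) = (x - 2)(x - 4)(x - 5) / 2
  L_2(x) = (x - 2)(x - 3)(x - 5) / -2
  L_3(x) = (x - 2)(x - 3)(x - 4) / 6
Then q(x) = -49·L_0(x) - 127·L_1(x) - 265·L_2(x) - 481·L_3(x).
Expanding and collecting terms gives q(x) = -3x³ - 3x² - 6x - 1.
Evaluating at x = 6: q(6) = -793.

-793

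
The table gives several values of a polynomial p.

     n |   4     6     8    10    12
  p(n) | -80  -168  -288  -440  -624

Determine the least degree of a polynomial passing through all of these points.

2

Forward differences of the values at n = 4, 6, 8, 10, 12:
  p  : -80  -168  -288  -440  -624
  Δ  : -88  -120  -152  -184
  Δ^2: -32  -32  -32
  Δ^3: 0  0
  Δ^4: 0
The second differences are constant (-32) and nonzero, while all higher differences vanish, so the minimal degree is 2.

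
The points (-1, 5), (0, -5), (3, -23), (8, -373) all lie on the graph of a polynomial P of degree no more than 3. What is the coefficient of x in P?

-6

Write P(x) = ax^3 + bx^2 + cx + d. Substituting each data point gives a linear system:
  -a + b - c + d = 5
  d = -5
  27a + 9b + 3c + d = -23
  512a + 64b + 8c + d = -373
Solving the system yields a = -1, b = 3, c = -6, d = -5.
So P(x) = -x^3 + 3x^2 - 6x - 5.
The coefficient of x is -6.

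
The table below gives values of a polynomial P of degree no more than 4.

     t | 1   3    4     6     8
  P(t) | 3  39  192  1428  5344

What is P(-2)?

84

Using the Lagrange interpolation formula with nodes 1, 3, 4, 6, 8:
  L_0(t) = (t - 3)(t - 4)(t - 6)(t - 8) / 210
  L_1(t) = (t - 1)(t - 4)(t - 6)(t - 8) / -30
  L_2(t) = (t - 1)(t - 3)(t - 6)(t - 8) / 24
  L_3(t) = (t - 1)(t - 3)(t - 4)(t - 8) / -60
  L_4(t) = (t - 1)(t - 3)(t - 4)(t - 6) / 280
Then P(t) = 3·L_0(t) + 39·L_1(t) + 192·L_2(t) + 1428·L_3(t) + 5344·L_4(t).
Expanding and collecting terms gives P(t) = 2t⁴ - 6t³ + 3t² + 4t.
Evaluating at t = -2: P(-2) = 84.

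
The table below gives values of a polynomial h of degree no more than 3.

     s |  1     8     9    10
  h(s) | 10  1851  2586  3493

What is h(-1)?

6

Write h(s) = as^3 + bs^2 + cs + d. Substituting each data point gives a linear system:
  a + b + c + d = 10
  512a + 64b + 8c + d = 1851
  729a + 81b + 9c + d = 2586
  1000a + 100b + 10c + d = 3493
Solving the system yields a = 3, b = 5, c = -1, d = 3.
So h(s) = 3s³ + 5s² - s + 3.
Then h(-1) = 6.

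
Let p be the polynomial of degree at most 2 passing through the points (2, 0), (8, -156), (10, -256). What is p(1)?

5

Write p(s) = as^2 + bs + c. Substituting each data point gives a linear system:
  4a + 2b + c = 0
  64a + 8b + c = -156
  100a + 10b + c = -256
Solving the system yields a = -3, b = 4, c = 4.
So p(s) = -3s^2 + 4s + 4.
Then p(1) = 5.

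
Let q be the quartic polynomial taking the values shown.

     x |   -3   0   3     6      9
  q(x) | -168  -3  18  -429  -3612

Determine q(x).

Write q(x) = ax^4 + bx^3 + cx^2 + dx + e. Substituting each data point gives a linear system:
  81a - 27b + 9c - 3d + e = -168
  e = -3
  81a + 27b + 9c + 3d + e = 18
  1296a + 216b + 36c + 6d + e = -429
  6561a + 729b + 81c + 9d + e = -3612
Solving the system yields a = -1, b = 4, c = 1, d = -5, e = -3.
So q(x) = -x^4 + 4x^3 + x^2 - 5x - 3.
Check: q(6) = -429. ✓

q(x) = -x^4 + 4x^3 + x^2 - 5x - 3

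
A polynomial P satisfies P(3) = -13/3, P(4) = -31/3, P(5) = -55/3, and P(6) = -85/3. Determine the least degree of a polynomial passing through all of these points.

Forward differences of the values at x = 3, 4, 5, 6:
  P  : -13/3  -31/3  -55/3  -85/3
  Δ  : -6  -8  -10
  Δ^2: -2  -2
  Δ^3: 0
The second differences are constant (-2) and nonzero, while all higher differences vanish, so the minimal degree is 2.

2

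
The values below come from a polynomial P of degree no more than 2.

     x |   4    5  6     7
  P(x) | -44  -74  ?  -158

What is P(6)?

-112

The 3 known points determine the degree-2 polynomial uniquely.
Write P(x) = ax^2 + bx + c. Substituting each data point gives a linear system:
  16a + 4b + c = -44
  25a + 5b + c = -74
  49a + 7b + c = -158
Solving the system yields a = -4, b = 6, c = -4.
So P(x) = -4x² + 6x - 4.
Then P(6) = -112.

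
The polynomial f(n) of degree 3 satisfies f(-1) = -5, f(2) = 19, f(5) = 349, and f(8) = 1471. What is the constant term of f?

-1

Write f(n) = an^3 + bn^2 + cn + d. Substituting each data point gives a linear system:
  -a + b - c + d = -5
  8a + 4b + 2c + d = 19
  125a + 25b + 5c + d = 349
  512a + 64b + 8c + d = 1471
Solving the system yields a = 3, b = -1, c = 0, d = -1.
So f(n) = 3n³ - n² - 1.
The constant term is -1.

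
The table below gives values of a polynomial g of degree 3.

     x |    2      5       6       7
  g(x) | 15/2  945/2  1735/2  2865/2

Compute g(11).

Write g(x) = ax^3 + bx^2 + cx + d. Substituting each data point gives a linear system:
  8a + 4b + 2c + d = 15/2
  125a + 25b + 5c + d = 945/2
  216a + 36b + 6c + d = 1735/2
  343a + 49b + 7c + d = 2865/2
Solving the system yields a = 5, b = -5, c = -5, d = -5/2.
So g(x) = 5x³ - 5x² - 5x - 5/2.
Then g(11) = 11985/2.

11985/2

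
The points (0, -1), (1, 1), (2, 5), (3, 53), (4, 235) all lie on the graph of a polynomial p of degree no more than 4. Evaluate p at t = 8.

5783

Using the Lagrange interpolation formula with nodes 0, 1, 2, 3, 4:
  L_0(t) = (t - 1)(t - 2)(t - 3)(t - 4) / 24
  L_1(t) = t(t - 2)(t - 3)(t - 4) / -6
  L_2(t) = t(t - 1)(t - 3)(t - 4) / 4
  L_3(t) = t(t - 1)(t - 2)(t - 4) / -6
  L_4(t) = t(t - 1)(t - 2)(t - 3) / 24
Then p(t) = -1·L_0(t) + 1·L_1(t) + 5·L_2(t) + 53·L_3(t) + 235·L_4(t).
Expanding and collecting terms gives p(t) = 2t^4 - 5t^3 + 2t^2 + 3t - 1.
Evaluating at t = 8: p(8) = 5783.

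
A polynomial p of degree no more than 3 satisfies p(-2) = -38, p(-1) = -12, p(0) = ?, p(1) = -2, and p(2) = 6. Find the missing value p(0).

-4

The 4 known points determine the degree-3 polynomial uniquely.
Write p(u) = au^3 + bu^2 + cu + d. Substituting each data point gives a linear system:
  -8a + 4b - 2c + d = -38
  -a + b - c + d = -12
  a + b + c + d = -2
  8a + 4b + 2c + d = 6
Solving the system yields a = 2, b = -3, c = 3, d = -4.
So p(u) = 2u^3 - 3u^2 + 3u - 4.
Then p(0) = -4.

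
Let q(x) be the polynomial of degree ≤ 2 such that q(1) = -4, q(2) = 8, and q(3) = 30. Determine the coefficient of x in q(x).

-3

Write q(x) = ax^2 + bx + c. Substituting each data point gives a linear system:
  a + b + c = -4
  4a + 2b + c = 8
  9a + 3b + c = 30
Solving the system yields a = 5, b = -3, c = -6.
So q(x) = 5x^2 - 3x - 6.
The coefficient of x is -3.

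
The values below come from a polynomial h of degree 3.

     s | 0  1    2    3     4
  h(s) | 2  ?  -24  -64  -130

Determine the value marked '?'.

The 4 known points determine the degree-3 polynomial uniquely.
Write h(s) = as^3 + bs^2 + cs + d. Substituting each data point gives a linear system:
  d = 2
  8a + 4b + 2c + d = -24
  27a + 9b + 3c + d = -64
  64a + 16b + 4c + d = -130
Solving the system yields a = -1, b = -4, c = -1, d = 2.
So h(s) = -s³ - 4s² - s + 2.
Then h(1) = -4.

-4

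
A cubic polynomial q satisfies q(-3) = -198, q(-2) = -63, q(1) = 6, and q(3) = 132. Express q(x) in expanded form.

Write q(x) = ax^3 + bx^2 + cx + d. Substituting each data point gives a linear system:
  -27a + 9b - 3c + d = -198
  -8a + 4b - 2c + d = -63
  a + b + c + d = 6
  27a + 9b + 3c + d = 132
Solving the system yields a = 6, b = -4, c = 1, d = 3.
So q(x) = 6x^3 - 4x^2 + x + 3.
Check: q(-2) = -63. ✓

q(x) = 6x^3 - 4x^2 + x + 3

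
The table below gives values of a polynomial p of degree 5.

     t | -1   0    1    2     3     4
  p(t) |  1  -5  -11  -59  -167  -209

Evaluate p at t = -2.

-47

Forward differences of the values at t = -1, 0, 1, 2, 3, 4:
  p  : 1  -5  -11  -59  -167  -209
  Δ  : -6  -6  -48  -108  -42
  Δ^2: 0  -42  -60  66
  Δ^3: -42  -18  126
  Δ^4: 24  144
  Δ^5: 120
The fifth differences are constant, confirming degree 5.
Interpolating (Newton forward form) and evaluating at t = -2 gives p(-2) = -47.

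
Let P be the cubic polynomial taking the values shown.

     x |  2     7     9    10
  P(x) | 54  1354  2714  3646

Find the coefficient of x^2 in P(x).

Write P(x) = ax^3 + bx^2 + cx + d. Substituting each data point gives a linear system:
  8a + 4b + 2c + d = 54
  343a + 49b + 7c + d = 1354
  729a + 81b + 9c + d = 2714
  1000a + 100b + 10c + d = 3646
Solving the system yields a = 3, b = 6, c = 5, d = -4.
So P(x) = 3x³ + 6x² + 5x - 4.
The coefficient of x^2 is 6.

6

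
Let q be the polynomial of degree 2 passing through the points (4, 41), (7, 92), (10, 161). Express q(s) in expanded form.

q(s) = s^2 + 6s + 1

Write q(s) = as^2 + bs + c. Substituting each data point gives a linear system:
  16a + 4b + c = 41
  49a + 7b + c = 92
  100a + 10b + c = 161
Solving the system yields a = 1, b = 6, c = 1.
So q(s) = s² + 6s + 1.
Check: q(7) = 92. ✓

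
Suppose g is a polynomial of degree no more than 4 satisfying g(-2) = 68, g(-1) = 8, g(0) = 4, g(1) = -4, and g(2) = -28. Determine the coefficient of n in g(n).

Write g(n) = an^4 + bn^3 + cn^2 + dn + e. Substituting each data point gives a linear system:
  16a - 8b + 4c - 2d + e = 68
  a - b + c - d + e = 8
  e = 4
  a + b + c + d + e = -4
  16a + 8b + 4c + 2d + e = -28
Solving the system yields a = 2, b = -6, c = -4, d = 0, e = 4.
So g(n) = 2n^4 - 6n^3 - 4n^2 + 4.
The coefficient of n is 0.

0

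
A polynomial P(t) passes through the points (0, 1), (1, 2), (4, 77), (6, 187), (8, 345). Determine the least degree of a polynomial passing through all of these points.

Divided differences on the nodes 0, 1, 4, 6, 8:
  order 0: 1  2  77  187  345
  order 1: 1  25  55  79
  order 2: 6  6  6
  order 3: 0  0
  order 4: 0
The order-2 divided differences are all 6 (nonzero) and every higher order vanishes, so the data lies on a polynomial of degree exactly 2.

2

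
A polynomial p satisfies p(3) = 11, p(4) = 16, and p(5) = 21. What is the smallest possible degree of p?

Forward differences of the values at u = 3, 4, 5:
  p  : 11  16  21
  Δ  : 5  5
  Δ^2: 0
The first differences are constant (5) and nonzero, while all higher differences vanish, so the minimal degree is 1.

1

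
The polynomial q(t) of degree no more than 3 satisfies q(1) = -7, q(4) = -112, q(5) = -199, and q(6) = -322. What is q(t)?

q(t) = -t^3 - 3t^2 + t - 4

Write q(t) = at^3 + bt^2 + ct + d. Substituting each data point gives a linear system:
  a + b + c + d = -7
  64a + 16b + 4c + d = -112
  125a + 25b + 5c + d = -199
  216a + 36b + 6c + d = -322
Solving the system yields a = -1, b = -3, c = 1, d = -4.
So q(t) = -t^3 - 3t^2 + t - 4.
Check: q(5) = -199. ✓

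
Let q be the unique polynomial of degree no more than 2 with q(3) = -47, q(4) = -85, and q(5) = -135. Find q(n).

Write q(n) = an^2 + bn + c. Substituting each data point gives a linear system:
  9a + 3b + c = -47
  16a + 4b + c = -85
  25a + 5b + c = -135
Solving the system yields a = -6, b = 4, c = -5.
So q(n) = -6n^2 + 4n - 5.
Check: q(5) = -135. ✓

q(n) = -6n^2 + 4n - 5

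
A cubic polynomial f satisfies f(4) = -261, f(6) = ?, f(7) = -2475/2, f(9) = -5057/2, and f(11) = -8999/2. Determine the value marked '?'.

The 4 known points determine the degree-3 polynomial uniquely.
Write f(s) = as^3 + bs^2 + cs + d. Substituting each data point gives a linear system:
  64a + 16b + 4c + d = -261
  343a + 49b + 7c + d = -2475/2
  729a + 81b + 9c + d = -5057/2
  1331a + 121b + 11c + d = -8999/2
Solving the system yields a = -3, b = -4, c = -5/2, d = 5.
So f(s) = -3s³ - 4s² - (5/2)s + 5.
Then f(6) = -802.

-802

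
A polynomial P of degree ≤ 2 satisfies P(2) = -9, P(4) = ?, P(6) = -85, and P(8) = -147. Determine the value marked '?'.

-39

On equispaced nodes a degree-2 polynomial has vanishing third forward difference, so
  - P(2) + 3·P(4) - 3·P(6) + P(8) = 0.
Substituting the known values and solving for P(4):
  3·P(4) = -117
  P(4) = -39.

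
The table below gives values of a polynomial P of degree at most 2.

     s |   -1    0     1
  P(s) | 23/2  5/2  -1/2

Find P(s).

P(s) = 3s^2 - 6s + 5/2

Write P(s) = as^2 + bs + c. Substituting each data point gives a linear system:
  a - b + c = 23/2
  c = 5/2
  a + b + c = -1/2
Solving the system yields a = 3, b = -6, c = 5/2.
So P(s) = 3s² - 6s + 5/2.
Check: P(-1) = 23/2. ✓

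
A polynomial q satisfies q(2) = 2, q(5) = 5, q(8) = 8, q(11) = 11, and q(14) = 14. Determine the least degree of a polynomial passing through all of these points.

1

Forward differences of the values at t = 2, 5, 8, 11, 14:
  q  : 2  5  8  11  14
  Δ  : 3  3  3  3
  Δ^2: 0  0  0
  Δ^3: 0  0
  Δ^4: 0
The first differences are constant (3) and nonzero, while all higher differences vanish, so the minimal degree is 1.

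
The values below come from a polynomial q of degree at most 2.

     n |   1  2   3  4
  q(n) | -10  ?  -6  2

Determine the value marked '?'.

-10

The 3 known points determine the degree-2 polynomial uniquely.
Write q(n) = an^2 + bn + c. Substituting each data point gives a linear system:
  a + b + c = -10
  9a + 3b + c = -6
  16a + 4b + c = 2
Solving the system yields a = 2, b = -6, c = -6.
So q(n) = 2n² - 6n - 6.
Then q(2) = -10.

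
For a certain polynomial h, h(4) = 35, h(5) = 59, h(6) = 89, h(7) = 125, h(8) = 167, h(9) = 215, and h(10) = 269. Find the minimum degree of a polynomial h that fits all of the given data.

2

Forward differences of the values at u = 4, 5, 6, 7, 8, 9, 10:
  h  : 35  59  89  125  167  215  269
  Δ  : 24  30  36  42  48  54
  Δ^2: 6  6  6  6  6
  Δ^3: 0  0  0  0
  Δ^4: 0  0  0
  Δ^5: 0  0
  Δ^6: 0
The second differences are constant (6) and nonzero, while all higher differences vanish, so the minimal degree is 2.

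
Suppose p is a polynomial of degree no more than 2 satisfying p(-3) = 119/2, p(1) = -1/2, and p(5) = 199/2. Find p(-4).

Using the Lagrange interpolation formula with nodes -3, 1, 5:
  L_0(t) = (t - 1)(t - 5) / 32
  L_1(t) = (t + 3)(t - 5) / -16
  L_2(t) = (t + 3)(t - 1) / 32
Then p(t) = 119/2·L_0(t) - 1/2·L_1(t) + 199/2·L_2(t).
Expanding and collecting terms gives p(t) = 5t^2 - 5t - 1/2.
Evaluating at t = -4: p(-4) = 199/2.

199/2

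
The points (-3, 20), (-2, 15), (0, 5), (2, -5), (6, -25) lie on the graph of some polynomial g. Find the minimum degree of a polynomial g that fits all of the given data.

Divided differences on the nodes -3, -2, 0, 2, 6:
  order 0: 20  15  5  -5  -25
  order 1: -5  -5  -5  -5
  order 2: 0  0  0
  order 3: 0  0
  order 4: 0
The order-1 divided differences are all -5 (nonzero) and every higher order vanishes, so the data lies on a polynomial of degree exactly 1.

1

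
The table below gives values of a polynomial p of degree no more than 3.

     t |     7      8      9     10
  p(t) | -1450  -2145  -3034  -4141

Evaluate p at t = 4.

-289

Write p(t) = at^3 + bt^2 + ct + d. Substituting each data point gives a linear system:
  343a + 49b + 7c + d = -1450
  512a + 64b + 8c + d = -2145
  729a + 81b + 9c + d = -3034
  1000a + 100b + 10c + d = -4141
Solving the system yields a = -4, b = -1, c = -4, d = -1.
So p(t) = -4t³ - t² - 4t - 1.
Then p(4) = -289.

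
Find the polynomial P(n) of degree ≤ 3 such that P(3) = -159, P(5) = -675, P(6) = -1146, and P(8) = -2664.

Write P(n) = an^3 + bn^2 + cn + d. Substituting each data point gives a linear system:
  27a + 9b + 3c + d = -159
  125a + 25b + 5c + d = -675
  216a + 36b + 6c + d = -1146
  512a + 64b + 8c + d = -2664
Solving the system yields a = -5, b = -1, c = -5, d = 0.
So P(n) = -5n³ - n² - 5n.
Check: P(8) = -2664. ✓

P(n) = -5n^3 - n^2 - 5n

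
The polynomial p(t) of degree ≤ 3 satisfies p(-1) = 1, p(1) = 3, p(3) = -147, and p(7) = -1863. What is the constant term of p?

Write p(t) = at^3 + bt^2 + ct + d. Substituting each data point gives a linear system:
  -a + b - c + d = 1
  a + b + c + d = 3
  27a + 9b + 3c + d = -147
  343a + 49b + 7c + d = -1863
Solving the system yields a = -5, b = -4, c = 6, d = 6.
So p(t) = -5t^3 - 4t^2 + 6t + 6.
The constant term is 6.

6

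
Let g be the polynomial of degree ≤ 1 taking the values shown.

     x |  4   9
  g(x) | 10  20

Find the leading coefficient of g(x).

Write g(x) = ax + b. Substituting each data point gives a linear system:
  4a + b = 10
  9a + b = 20
Solving the system yields a = 2, b = 2.
So g(x) = 2x + 2.
The leading coefficient is 2.

2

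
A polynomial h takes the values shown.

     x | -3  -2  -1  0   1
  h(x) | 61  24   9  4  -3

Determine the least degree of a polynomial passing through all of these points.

3

Forward differences of the values at x = -3, -2, -1, 0, 1:
  h  : 61  24  9  4  -3
  Δ  : -37  -15  -5  -7
  Δ^2: 22  10  -2
  Δ^3: -12  -12
  Δ^4: 0
The third differences are constant (-12) and nonzero, while all higher differences vanish, so the minimal degree is 3.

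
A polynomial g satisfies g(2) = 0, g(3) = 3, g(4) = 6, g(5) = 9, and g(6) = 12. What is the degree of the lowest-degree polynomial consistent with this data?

1

Forward differences of the values at t = 2, 3, 4, 5, 6:
  g  : 0  3  6  9  12
  Δ  : 3  3  3  3
  Δ^2: 0  0  0
  Δ^3: 0  0
  Δ^4: 0
The first differences are constant (3) and nonzero, while all higher differences vanish, so the minimal degree is 1.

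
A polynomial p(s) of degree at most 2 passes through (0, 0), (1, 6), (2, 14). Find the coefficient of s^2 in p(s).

Write p(s) = as^2 + bs + c. Substituting each data point gives a linear system:
  c = 0
  a + b + c = 6
  4a + 2b + c = 14
Solving the system yields a = 1, b = 5, c = 0.
So p(s) = s² + 5s.
The leading coefficient is 1.

1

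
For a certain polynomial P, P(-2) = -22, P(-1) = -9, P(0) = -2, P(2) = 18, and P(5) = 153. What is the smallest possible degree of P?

3

Divided differences on the nodes -2, -1, 0, 2, 5:
  order 0: -22  -9  -2  18  153
  order 1: 13  7  10  45
  order 2: -3  1  7
  order 3: 1  1
  order 4: 0
The order-3 divided differences are all 1 (nonzero) and every higher order vanishes, so the data lies on a polynomial of degree exactly 3.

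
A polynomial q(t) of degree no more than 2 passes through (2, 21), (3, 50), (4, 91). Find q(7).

286

Write q(t) = at^2 + bt + c. Substituting each data point gives a linear system:
  4a + 2b + c = 21
  9a + 3b + c = 50
  16a + 4b + c = 91
Solving the system yields a = 6, b = -1, c = -1.
So q(t) = 6t² - t - 1.
Then q(7) = 286.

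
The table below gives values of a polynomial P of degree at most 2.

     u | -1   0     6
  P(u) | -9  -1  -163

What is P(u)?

P(u) = -5u^2 + 3u - 1

Write P(u) = au^2 + bu + c. Substituting each data point gives a linear system:
  a - b + c = -9
  c = -1
  36a + 6b + c = -163
Solving the system yields a = -5, b = 3, c = -1.
So P(u) = -5u^2 + 3u - 1.
Check: P(0) = -1. ✓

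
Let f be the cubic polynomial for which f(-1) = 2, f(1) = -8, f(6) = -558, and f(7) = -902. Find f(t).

Using the Lagrange interpolation formula with nodes -1, 1, 6, 7:
  L_0(t) = (t - 1)(t - 6)(t - 7) / -112
  L_1(t) = (t + 1)(t - 6)(t - 7) / 60
  L_2(t) = (t + 1)(t - 1)(t - 7) / -35
  L_3(t) = (t + 1)(t - 1)(t - 6) / 48
Then f(t) = 2·L_0(t) - 8·L_1(t) - 558·L_2(t) - 902·L_3(t).
Expanding and collecting terms gives f(t) = -3t^3 + 3t^2 - 2t - 6.
Check: f(1) = -8. ✓

f(t) = -3t^3 + 3t^2 - 2t - 6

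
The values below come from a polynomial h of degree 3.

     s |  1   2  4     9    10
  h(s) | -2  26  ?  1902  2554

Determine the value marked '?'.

202

The 4 known points determine the degree-3 polynomial uniquely.
Write h(s) = as^3 + bs^2 + cs + d. Substituting each data point gives a linear system:
  a + b + c + d = -2
  8a + 4b + 2c + d = 26
  729a + 81b + 9c + d = 1902
  1000a + 100b + 10c + d = 2554
Solving the system yields a = 2, b = 6, c = -4, d = -6.
So h(s) = 2s^3 + 6s^2 - 4s - 6.
Then h(4) = 202.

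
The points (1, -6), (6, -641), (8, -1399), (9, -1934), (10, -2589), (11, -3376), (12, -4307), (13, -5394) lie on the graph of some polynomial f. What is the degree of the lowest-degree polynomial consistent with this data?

3

Divided differences on the nodes 1, 6, 8, 9, 10, 11, 12, 13:
  order 0: -6  -641  -1399  -1934  -2589  -3376  -4307  -5394
  order 1: -127  -379  -535  -655  -787  -931  -1087
  order 2: -36  -52  -60  -66  -72  -78
  order 3: -2  -2  -2  -2  -2
  order 4: 0  0  0  0
  order 5: 0  0  0
  order 6: 0  0
  order 7: 0
The order-3 divided differences are all -2 (nonzero) and every higher order vanishes, so the data lies on a polynomial of degree exactly 3.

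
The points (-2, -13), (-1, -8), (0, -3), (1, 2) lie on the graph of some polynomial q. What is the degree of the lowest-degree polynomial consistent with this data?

1

Forward differences of the values at n = -2, -1, 0, 1:
  q  : -13  -8  -3  2
  Δ  : 5  5  5
  Δ^2: 0  0
  Δ^3: 0
The first differences are constant (5) and nonzero, while all higher differences vanish, so the minimal degree is 1.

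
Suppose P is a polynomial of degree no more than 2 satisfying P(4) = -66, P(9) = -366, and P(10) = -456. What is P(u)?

P(u) = -5u^2 + 5u - 6

Using the Lagrange interpolation formula with nodes 4, 9, 10:
  L_0(u) = (u - 9)(u - 10) / 30
  L_1(u) = (u - 4)(u - 10) / -5
  L_2(u) = (u - 4)(u - 9) / 6
Then P(u) = -66·L_0(u) - 366·L_1(u) - 456·L_2(u).
Expanding and collecting terms gives P(u) = -5u² + 5u - 6.
Check: P(9) = -366. ✓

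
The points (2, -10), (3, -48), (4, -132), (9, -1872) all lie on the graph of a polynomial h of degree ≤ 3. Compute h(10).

-2610

Using the Lagrange interpolation formula with nodes 2, 3, 4, 9:
  L_0(x) = (x - 3)(x - 4)(x - 9) / -14
  L_1(x) = (x - 2)(x - 4)(x - 9) / 6
  L_2(x) = (x - 2)(x - 3)(x - 9) / -10
  L_3(x) = (x - 2)(x - 3)(x - 4) / 210
Then h(x) = -10·L_0(x) - 48·L_1(x) - 132·L_2(x) - 1872·L_3(x).
Expanding and collecting terms gives h(x) = -3x³ + 4x² - x.
Evaluating at x = 10: h(10) = -2610.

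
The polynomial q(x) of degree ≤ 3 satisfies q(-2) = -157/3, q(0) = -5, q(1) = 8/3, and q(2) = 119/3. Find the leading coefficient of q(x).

Write q(x) = ax^3 + bx^2 + cx + d. Substituting each data point gives a linear system:
  -8a + 4b - 2c + d = -157/3
  d = -5
  a + b + c + d = 8/3
  8a + 4b + 2c + d = 119/3
Solving the system yields a = 5, b = -1/3, c = 3, d = -5.
So q(x) = 5x^3 - (1/3)x^2 + 3x - 5.
The leading coefficient is 5.

5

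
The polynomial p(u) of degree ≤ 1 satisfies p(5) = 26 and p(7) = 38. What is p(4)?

Using the Lagrange interpolation formula with nodes 5, 7:
  L_0(u) = (u - 7) / -2
  L_1(u) = (u - 5) / 2
Then p(u) = 26·L_0(u) + 38·L_1(u).
Expanding and collecting terms gives p(u) = 6u - 4.
Evaluating at u = 4: p(4) = 20.

20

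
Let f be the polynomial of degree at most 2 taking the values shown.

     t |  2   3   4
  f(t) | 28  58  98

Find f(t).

f(t) = 5t^2 + 5t - 2

Using the Lagrange interpolation formula with nodes 2, 3, 4:
  L_0(t) = (t - 3)(t - 4) / 2
  L_1(t) = (t - 2)(t - 4) / -1
  L_2(t) = (t - 2)(t - 3) / 2
Then f(t) = 28·L_0(t) + 58·L_1(t) + 98·L_2(t).
Expanding and collecting terms gives f(t) = 5t^2 + 5t - 2.
Check: f(3) = 58. ✓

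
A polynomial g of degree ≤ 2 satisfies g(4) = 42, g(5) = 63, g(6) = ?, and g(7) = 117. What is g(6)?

The 3 known points determine the degree-2 polynomial uniquely.
Write g(n) = an^2 + bn + c. Substituting each data point gives a linear system:
  16a + 4b + c = 42
  25a + 5b + c = 63
  49a + 7b + c = 117
Solving the system yields a = 2, b = 3, c = -2.
So g(n) = 2n^2 + 3n - 2.
Then g(6) = 88.

88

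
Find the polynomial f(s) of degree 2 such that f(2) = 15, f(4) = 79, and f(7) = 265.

Write f(s) = as^2 + bs + c. Substituting each data point gives a linear system:
  4a + 2b + c = 15
  16a + 4b + c = 79
  49a + 7b + c = 265
Solving the system yields a = 6, b = -4, c = -1.
So f(s) = 6s^2 - 4s - 1.
Check: f(2) = 15. ✓

f(s) = 6s^2 - 4s - 1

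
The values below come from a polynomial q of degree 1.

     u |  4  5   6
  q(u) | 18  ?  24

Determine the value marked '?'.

21

On equispaced nodes a degree-1 polynomial has vanishing second forward difference, so
  q(4) - 2·q(5) + q(6) = 0.
Substituting the known values and solving for q(5):
  -2·q(5) = -42
  q(5) = 21.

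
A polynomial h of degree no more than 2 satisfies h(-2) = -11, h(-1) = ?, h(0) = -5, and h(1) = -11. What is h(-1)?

The 3 known points determine the degree-2 polynomial uniquely.
Write h(s) = as^2 + bs + c. Substituting each data point gives a linear system:
  4a - 2b + c = -11
  c = -5
  a + b + c = -11
Solving the system yields a = -3, b = -3, c = -5.
So h(s) = -3s^2 - 3s - 5.
Then h(-1) = -5.

-5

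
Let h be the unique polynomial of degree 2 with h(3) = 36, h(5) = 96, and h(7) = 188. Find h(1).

8

Forward differences of the values at n = 3, 5, 7:
  h  : 36  96  188
  Δ  : 60  92
  Δ^2: 32
The second differences are constant, confirming degree 2.
Interpolating (Newton forward form) and evaluating at n = 1 gives h(1) = 8.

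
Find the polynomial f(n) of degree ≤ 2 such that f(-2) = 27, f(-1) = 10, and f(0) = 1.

f(n) = 4n^2 - 5n + 1

Using the Lagrange interpolation formula with nodes -2, -1, 0:
  L_0(n) = (n + 1)n / 2
  L_1(n) = (n + 2)n / -1
  L_2(n) = (n + 2)(n + 1) / 2
Then f(n) = 27·L_0(n) + 10·L_1(n) + 1·L_2(n).
Expanding and collecting terms gives f(n) = 4n^2 - 5n + 1.
Check: f(-1) = 10. ✓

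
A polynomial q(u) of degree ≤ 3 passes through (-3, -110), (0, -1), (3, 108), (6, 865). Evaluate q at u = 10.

12007/3

Forward differences of the values at u = -3, 0, 3, 6:
  q  : -110  -1  108  865
  Δ  : 109  109  757
  Δ^2: 0  648
  Δ^3: 648
The third differences are constant, confirming degree 3.
Interpolating (Newton forward form) and evaluating at u = 10 gives q(10) = 12007/3.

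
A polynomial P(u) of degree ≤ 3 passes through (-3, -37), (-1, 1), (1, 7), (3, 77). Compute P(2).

28

Forward differences of the values at u = -3, -1, 1, 3:
  P  : -37  1  7  77
  Δ  : 38  6  70
  Δ^2: -32  64
  Δ^3: 96
The third differences are constant, confirming degree 3.
Interpolating (Newton forward form) and evaluating at u = 2 gives P(2) = 28.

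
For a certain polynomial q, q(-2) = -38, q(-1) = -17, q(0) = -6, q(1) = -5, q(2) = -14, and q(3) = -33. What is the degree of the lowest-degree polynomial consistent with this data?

2

Forward differences of the values at t = -2, -1, 0, 1, 2, 3:
  q  : -38  -17  -6  -5  -14  -33
  Δ  : 21  11  1  -9  -19
  Δ^2: -10  -10  -10  -10
  Δ^3: 0  0  0
  Δ^4: 0  0
  Δ^5: 0
The second differences are constant (-10) and nonzero, while all higher differences vanish, so the minimal degree is 2.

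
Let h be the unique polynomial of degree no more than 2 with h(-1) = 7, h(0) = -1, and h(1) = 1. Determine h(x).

h(x) = 5x^2 - 3x - 1

Write h(x) = ax^2 + bx + c. Substituting each data point gives a linear system:
  a - b + c = 7
  c = -1
  a + b + c = 1
Solving the system yields a = 5, b = -3, c = -1.
So h(x) = 5x^2 - 3x - 1.
Check: h(0) = -1. ✓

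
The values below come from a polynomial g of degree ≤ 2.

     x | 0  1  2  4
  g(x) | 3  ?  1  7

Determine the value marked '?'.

The 3 known points determine the degree-2 polynomial uniquely.
Write g(x) = ax^2 + bx + c. Substituting each data point gives a linear system:
  c = 3
  4a + 2b + c = 1
  16a + 4b + c = 7
Solving the system yields a = 1, b = -3, c = 3.
So g(x) = x^2 - 3x + 3.
Then g(1) = 1.

1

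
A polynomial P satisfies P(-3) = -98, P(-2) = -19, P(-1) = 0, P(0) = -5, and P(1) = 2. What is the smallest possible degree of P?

3

Forward differences of the values at t = -3, -2, -1, 0, 1:
  P  : -98  -19  0  -5  2
  Δ  : 79  19  -5  7
  Δ^2: -60  -24  12
  Δ^3: 36  36
  Δ^4: 0
The third differences are constant (36) and nonzero, while all higher differences vanish, so the minimal degree is 3.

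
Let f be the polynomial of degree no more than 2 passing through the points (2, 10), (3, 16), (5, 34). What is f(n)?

f(n) = n^2 + n + 4

Write f(n) = an^2 + bn + c. Substituting each data point gives a linear system:
  4a + 2b + c = 10
  9a + 3b + c = 16
  25a + 5b + c = 34
Solving the system yields a = 1, b = 1, c = 4.
So f(n) = n^2 + n + 4.
Check: f(2) = 10. ✓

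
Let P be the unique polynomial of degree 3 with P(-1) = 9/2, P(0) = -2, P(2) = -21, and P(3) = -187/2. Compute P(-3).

323/2

Using the Lagrange interpolation formula with nodes -1, 0, 2, 3:
  L_0(x) = x(x - 2)(x - 3) / -12
  L_1(x) = (x + 1)(x - 2)(x - 3) / 6
  L_2(x) = (x + 1)x(x - 3) / -6
  L_3(x) = (x + 1)x(x - 2) / 12
Then P(x) = 9/2·L_0(x) - 2·L_1(x) - 21·L_2(x) - 187/2·L_3(x).
Expanding and collecting terms gives P(x) = -5x³ + 4x² + (5/2)x - 2.
Evaluating at x = -3: P(-3) = 323/2.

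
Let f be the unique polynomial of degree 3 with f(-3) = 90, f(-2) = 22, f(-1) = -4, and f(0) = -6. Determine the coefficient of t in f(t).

Write f(t) = at^3 + bt^2 + ct + d. Substituting each data point gives a linear system:
  -27a + 9b - 3c + d = 90
  -8a + 4b - 2c + d = 22
  -a + b - c + d = -4
  d = -6
Solving the system yields a = -3, b = 3, c = 4, d = -6.
So f(t) = -3t^3 + 3t^2 + 4t - 6.
The coefficient of t is 4.

4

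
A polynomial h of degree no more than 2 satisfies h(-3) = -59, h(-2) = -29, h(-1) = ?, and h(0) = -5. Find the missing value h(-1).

-11

On equispaced nodes a degree-2 polynomial has vanishing third forward difference, so
  - h(-3) + 3·h(-2) - 3·h(-1) + h(0) = 0.
Substituting the known values and solving for h(-1):
  -3·h(-1) = 33
  h(-1) = -11.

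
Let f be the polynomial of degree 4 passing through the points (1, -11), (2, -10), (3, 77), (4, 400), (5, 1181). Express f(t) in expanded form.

f(t) = 3t^4 - 5t^3 - 2t^2 - 3t - 4

Write f(t) = at^4 + bt^3 + ct^2 + dt + e. Substituting each data point gives a linear system:
  a + b + c + d + e = -11
  16a + 8b + 4c + 2d + e = -10
  81a + 27b + 9c + 3d + e = 77
  256a + 64b + 16c + 4d + e = 400
  625a + 125b + 25c + 5d + e = 1181
Solving the system yields a = 3, b = -5, c = -2, d = -3, e = -4.
So f(t) = 3t⁴ - 5t³ - 2t² - 3t - 4.
Check: f(5) = 1181. ✓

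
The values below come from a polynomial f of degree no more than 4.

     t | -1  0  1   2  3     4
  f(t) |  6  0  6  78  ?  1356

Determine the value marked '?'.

The 5 known points determine the degree-4 polynomial uniquely.
Write f(t) = at^4 + bt^3 + ct^2 + dt + e. Substituting each data point gives a linear system:
  a - b + c - d + e = 6
  e = 0
  a + b + c + d + e = 6
  16a + 8b + 4c + 2d + e = 78
  256a + 64b + 16c + 4d + e = 1356
Solving the system yields a = 6, b = -3, c = 0, d = 3, e = 0.
So f(t) = 6t^4 - 3t^3 + 3t.
Then f(3) = 414.

414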